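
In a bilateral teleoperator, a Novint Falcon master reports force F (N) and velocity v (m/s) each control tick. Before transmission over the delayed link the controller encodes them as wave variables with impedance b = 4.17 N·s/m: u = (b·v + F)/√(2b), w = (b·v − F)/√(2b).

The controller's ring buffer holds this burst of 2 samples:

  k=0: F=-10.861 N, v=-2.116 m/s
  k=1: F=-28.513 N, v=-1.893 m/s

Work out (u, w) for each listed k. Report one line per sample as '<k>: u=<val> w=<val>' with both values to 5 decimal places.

k=0: b·v=4.17×(-2.116)=-8.82372; √(2b)=2.88791; u=(-8.82372+(-10.861))/2.88791=-6.81626, w=(-8.82372−(-10.861))/2.88791=0.70545
k=1: b·v=4.17×(-1.893)=-7.89381; √(2b)=2.88791; u=(-7.89381+(-28.513))/2.88791=-12.60665, w=(-7.89381−(-28.513))/2.88791=7.13984

0: u=-6.81626 w=0.70545
1: u=-12.60665 w=7.13984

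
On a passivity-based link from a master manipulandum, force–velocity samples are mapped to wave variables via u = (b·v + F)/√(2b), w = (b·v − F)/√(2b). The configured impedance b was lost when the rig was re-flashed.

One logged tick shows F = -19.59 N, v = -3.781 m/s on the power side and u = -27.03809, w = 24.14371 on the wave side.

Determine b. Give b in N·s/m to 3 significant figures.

u + w = -2.8944;  u + w = √(2b)·v, so √(2b) = -2.8944/(-3.781) = 0.7655.
b = (√(2b))²/2 = 0.5860/2 = 0.2930.
(Check via u − w = 2F/√(2b): u − w = -51.1818, 2F/√(2b) = -51.1818.)

b = 0.293 N·s/m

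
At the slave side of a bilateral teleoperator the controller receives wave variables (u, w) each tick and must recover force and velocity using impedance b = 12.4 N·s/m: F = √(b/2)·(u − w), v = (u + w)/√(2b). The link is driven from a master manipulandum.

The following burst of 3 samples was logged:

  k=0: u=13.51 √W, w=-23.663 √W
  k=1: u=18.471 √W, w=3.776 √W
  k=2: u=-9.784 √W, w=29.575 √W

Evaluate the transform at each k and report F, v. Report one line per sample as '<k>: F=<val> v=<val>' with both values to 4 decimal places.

0: F=92.5600 v=-2.0388
1: F=36.5903 v=4.4673
2: F=-98.0031 v=3.9741

k=0: u−w=37.1730, u+w=-10.1530; √(b/2)=2.4900, √(2b)=4.9800; F=2.4900×37.173=92.5600, v=-10.1530/4.9800=-2.0388
k=1: u−w=14.6950, u+w=22.2470; √(b/2)=2.4900, √(2b)=4.9800; F=2.4900×14.695=36.5903, v=22.2470/4.9800=4.4673
k=2: u−w=-39.3590, u+w=19.7910; √(b/2)=2.4900, √(2b)=4.9800; F=2.4900×(-39.359)=-98.0031, v=19.7910/4.9800=3.9741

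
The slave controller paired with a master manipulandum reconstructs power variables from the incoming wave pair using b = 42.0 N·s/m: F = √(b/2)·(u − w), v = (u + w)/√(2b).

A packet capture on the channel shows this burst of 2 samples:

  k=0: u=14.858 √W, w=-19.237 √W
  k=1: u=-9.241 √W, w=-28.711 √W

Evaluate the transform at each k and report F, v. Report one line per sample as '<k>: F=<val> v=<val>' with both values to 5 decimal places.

0: F=156.24292 v=-0.47779
1: F=89.22275 v=-4.14090

k=0: u−w=34.09500, u+w=-4.37900; √(b/2)=4.58258, √(2b)=9.16515; F=4.58258×34.095=156.24292, v=-4.37900/9.16515=-0.47779
k=1: u−w=19.47000, u+w=-37.95200; √(b/2)=4.58258, √(2b)=9.16515; F=4.58258×19.47=89.22275, v=-37.95200/9.16515=-4.14090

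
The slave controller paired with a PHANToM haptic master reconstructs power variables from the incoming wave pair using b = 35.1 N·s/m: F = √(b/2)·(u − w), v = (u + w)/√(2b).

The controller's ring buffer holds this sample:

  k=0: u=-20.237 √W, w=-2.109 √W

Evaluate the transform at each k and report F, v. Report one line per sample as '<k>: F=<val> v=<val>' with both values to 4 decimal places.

k=0: u−w=-18.1280, u+w=-22.3460; √(b/2)=4.1893, √(2b)=8.3785; F=4.1893×(-18.128)=-75.9431, v=-22.3460/8.3785=-2.6671

0: F=-75.9431 v=-2.6671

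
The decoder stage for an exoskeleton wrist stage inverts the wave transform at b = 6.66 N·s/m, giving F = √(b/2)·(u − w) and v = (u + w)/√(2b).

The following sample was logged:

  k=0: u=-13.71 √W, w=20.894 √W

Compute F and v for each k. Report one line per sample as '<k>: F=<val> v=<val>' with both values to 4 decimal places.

k=0: u−w=-34.6040, u+w=7.1840; √(b/2)=1.8248, √(2b)=3.6497; F=1.8248×(-34.604)=-63.1464, v=7.1840/3.6497=1.9684

0: F=-63.1464 v=1.9684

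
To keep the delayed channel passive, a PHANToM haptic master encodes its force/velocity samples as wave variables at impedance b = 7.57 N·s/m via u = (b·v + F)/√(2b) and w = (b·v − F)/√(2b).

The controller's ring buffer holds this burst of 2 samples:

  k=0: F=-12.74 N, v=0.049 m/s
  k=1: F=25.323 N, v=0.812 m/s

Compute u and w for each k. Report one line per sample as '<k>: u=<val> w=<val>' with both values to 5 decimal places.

0: u=-3.17888 w=3.36954
1: u=8.08782 w=-4.92832

k=0: b·v=7.57×0.049=0.37093; √(2b)=3.89102; u=(0.37093+(-12.74))/3.89102=-3.17888, w=(0.37093−(-12.74))/3.89102=3.36954
k=1: b·v=7.57×0.812=6.14684; √(2b)=3.89102; u=(6.14684+25.323)/3.89102=8.08782, w=(6.14684−25.323)/3.89102=-4.92832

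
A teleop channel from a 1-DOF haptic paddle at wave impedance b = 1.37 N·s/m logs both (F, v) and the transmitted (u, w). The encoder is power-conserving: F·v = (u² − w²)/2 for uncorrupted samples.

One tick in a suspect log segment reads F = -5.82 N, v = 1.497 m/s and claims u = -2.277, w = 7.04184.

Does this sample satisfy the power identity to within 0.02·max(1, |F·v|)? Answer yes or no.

no

F·v = (-5.82)×1.497 = -8.71254 W.
(u² − w²)/2 = (5.18473 − 49.58751)/2 = -22.20139 W.
|Δ| = 13.48885;  2% of max(1, |F·v|) = 0.17425.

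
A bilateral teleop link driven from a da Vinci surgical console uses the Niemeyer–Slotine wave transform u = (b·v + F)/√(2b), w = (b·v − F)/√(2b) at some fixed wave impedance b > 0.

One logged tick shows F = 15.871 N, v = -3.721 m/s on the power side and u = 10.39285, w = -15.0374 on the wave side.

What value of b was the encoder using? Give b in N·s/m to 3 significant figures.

u + w = -4.64455;  u + w = √(2b)·v, so √(2b) = -4.64455/(-3.721) = 1.24820.
b = (√(2b))²/2 = 1.55800/2 = 0.77900.
(Check via u − w = 2F/√(2b): u − w = 25.43025, 2F/√(2b) = 25.43023.)

b = 0.779 N·s/m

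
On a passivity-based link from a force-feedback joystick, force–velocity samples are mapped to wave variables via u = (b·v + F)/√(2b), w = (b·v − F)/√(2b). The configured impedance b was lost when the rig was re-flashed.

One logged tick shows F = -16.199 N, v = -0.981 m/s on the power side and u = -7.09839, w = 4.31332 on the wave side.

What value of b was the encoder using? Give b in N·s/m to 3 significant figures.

b = 4.03 N·s/m

u + w = -2.7851;  u + w = √(2b)·v, so √(2b) = -2.7851/(-0.981) = 2.8390.
b = (√(2b))²/2 = 8.0600/2 = 4.0300.
(Check via u − w = 2F/√(2b): u − w = -11.4117, 2F/√(2b) = -11.4117.)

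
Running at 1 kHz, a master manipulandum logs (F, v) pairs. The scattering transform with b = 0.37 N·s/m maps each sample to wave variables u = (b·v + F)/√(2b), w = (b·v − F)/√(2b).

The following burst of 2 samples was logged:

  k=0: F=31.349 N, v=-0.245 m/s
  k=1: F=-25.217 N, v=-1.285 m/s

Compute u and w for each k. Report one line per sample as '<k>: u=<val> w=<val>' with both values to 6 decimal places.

k=0: b·v=0.37×(-0.245)=-0.090650; √(2b)=0.860233; u=(-0.090650+31.349)/0.860233=36.337094, w=(-0.090650−31.349)/0.860233=-36.547851
k=1: b·v=0.37×(-1.285)=-0.475450; √(2b)=0.860233; u=(-0.475450+(-25.217))/0.860233=-29.866866, w=(-0.475450−(-25.217))/0.860233=28.761468

0: u=36.337094 w=-36.547851
1: u=-29.866866 w=28.761468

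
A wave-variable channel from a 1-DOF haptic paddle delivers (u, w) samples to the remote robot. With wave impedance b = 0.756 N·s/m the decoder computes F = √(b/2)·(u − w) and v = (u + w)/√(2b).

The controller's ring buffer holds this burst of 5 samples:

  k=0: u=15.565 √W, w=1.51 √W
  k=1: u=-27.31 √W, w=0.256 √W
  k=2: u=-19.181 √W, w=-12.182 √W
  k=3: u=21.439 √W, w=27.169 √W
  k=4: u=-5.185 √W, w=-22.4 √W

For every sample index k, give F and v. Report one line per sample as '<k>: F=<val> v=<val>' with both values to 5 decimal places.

0: F=8.64125 v=13.88624
1: F=-16.94805 v=-22.00167
2: F=-4.30310 v=-25.50596
3: F=-3.52290 v=39.53046
4: F=10.58408 v=-22.43350

k=0: u−w=14.05500, u+w=17.07500; √(b/2)=0.61482, √(2b)=1.22963; F=0.61482×14.055=8.64125, v=17.07500/1.22963=13.88624
k=1: u−w=-27.56600, u+w=-27.05400; √(b/2)=0.61482, √(2b)=1.22963; F=0.61482×(-27.566)=-16.94805, v=-27.05400/1.22963=-22.00167
k=2: u−w=-6.99900, u+w=-31.36300; √(b/2)=0.61482, √(2b)=1.22963; F=0.61482×(-6.999)=-4.30310, v=-31.36300/1.22963=-25.50596
k=3: u−w=-5.73000, u+w=48.60800; √(b/2)=0.61482, √(2b)=1.22963; F=0.61482×(-5.73)=-3.52290, v=48.60800/1.22963=39.53046
k=4: u−w=17.21500, u+w=-27.58500; √(b/2)=0.61482, √(2b)=1.22963; F=0.61482×17.215=10.58408, v=-27.58500/1.22963=-22.43350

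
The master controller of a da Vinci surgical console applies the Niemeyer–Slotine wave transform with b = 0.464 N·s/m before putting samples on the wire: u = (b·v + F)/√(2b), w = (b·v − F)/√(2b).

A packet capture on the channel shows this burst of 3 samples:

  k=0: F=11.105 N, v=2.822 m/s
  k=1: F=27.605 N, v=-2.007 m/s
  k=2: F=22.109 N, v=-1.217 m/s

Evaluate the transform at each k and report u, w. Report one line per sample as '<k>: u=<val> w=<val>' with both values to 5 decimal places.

k=0: b·v=0.464×2.822=1.30941; √(2b)=0.96333; u=(1.30941+11.105)/0.96333=12.88701, w=(1.30941−11.105)/0.96333=-10.16850
k=1: b·v=0.464×(-2.007)=-0.93125; √(2b)=0.96333; u=(-0.93125+27.605)/0.96333=27.68918, w=(-0.93125−27.605)/0.96333=-29.62258
k=2: b·v=0.464×(-1.217)=-0.56469; √(2b)=0.96333; u=(-0.56469+22.109)/0.96333=22.36447, w=(-0.56469−22.109)/0.96333=-23.53684

0: u=12.88701 w=-10.16850
1: u=27.68918 w=-29.62258
2: u=22.36447 w=-23.53684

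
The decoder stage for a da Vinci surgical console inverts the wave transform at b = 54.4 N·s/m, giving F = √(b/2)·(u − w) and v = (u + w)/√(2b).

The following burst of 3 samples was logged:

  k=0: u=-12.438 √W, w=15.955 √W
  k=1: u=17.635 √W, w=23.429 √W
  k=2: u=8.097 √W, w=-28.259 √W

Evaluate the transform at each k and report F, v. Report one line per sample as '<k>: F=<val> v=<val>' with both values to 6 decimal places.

0: F=-148.079771 v=0.337177
1: F=-30.217807 v=3.936831
2: F=189.609698 v=-1.932944

k=0: u−w=-28.393000, u+w=3.517000; √(b/2)=5.215362, √(2b)=10.430724; F=5.215362×(-28.393)=-148.079771, v=3.517000/10.430724=0.337177
k=1: u−w=-5.794000, u+w=41.064000; √(b/2)=5.215362, √(2b)=10.430724; F=5.215362×(-5.794)=-30.217807, v=41.064000/10.430724=3.936831
k=2: u−w=36.356000, u+w=-20.162000; √(b/2)=5.215362, √(2b)=10.430724; F=5.215362×36.356=189.609698, v=-20.162000/10.430724=-1.932944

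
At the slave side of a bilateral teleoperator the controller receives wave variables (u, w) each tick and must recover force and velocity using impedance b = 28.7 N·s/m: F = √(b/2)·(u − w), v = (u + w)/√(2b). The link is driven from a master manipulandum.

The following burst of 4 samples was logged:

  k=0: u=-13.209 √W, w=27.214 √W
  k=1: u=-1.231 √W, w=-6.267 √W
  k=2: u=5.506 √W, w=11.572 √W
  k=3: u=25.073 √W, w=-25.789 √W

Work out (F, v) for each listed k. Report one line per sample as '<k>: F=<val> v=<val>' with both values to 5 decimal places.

0: F=-153.12796 v=1.84853
1: F=19.07707 v=-0.98967
2: F=-22.97885 v=2.25414
3: F=192.67235 v=-0.09451

k=0: u−w=-40.42300, u+w=14.00500; √(b/2)=3.78814, √(2b)=7.57628; F=3.78814×(-40.423)=-153.12796, v=14.00500/7.57628=1.84853
k=1: u−w=5.03600, u+w=-7.49800; √(b/2)=3.78814, √(2b)=7.57628; F=3.78814×5.036=19.07707, v=-7.49800/7.57628=-0.98967
k=2: u−w=-6.06600, u+w=17.07800; √(b/2)=3.78814, √(2b)=7.57628; F=3.78814×(-6.066)=-22.97885, v=17.07800/7.57628=2.25414
k=3: u−w=50.86200, u+w=-0.71600; √(b/2)=3.78814, √(2b)=7.57628; F=3.78814×50.862=192.67235, v=-0.71600/7.57628=-0.09451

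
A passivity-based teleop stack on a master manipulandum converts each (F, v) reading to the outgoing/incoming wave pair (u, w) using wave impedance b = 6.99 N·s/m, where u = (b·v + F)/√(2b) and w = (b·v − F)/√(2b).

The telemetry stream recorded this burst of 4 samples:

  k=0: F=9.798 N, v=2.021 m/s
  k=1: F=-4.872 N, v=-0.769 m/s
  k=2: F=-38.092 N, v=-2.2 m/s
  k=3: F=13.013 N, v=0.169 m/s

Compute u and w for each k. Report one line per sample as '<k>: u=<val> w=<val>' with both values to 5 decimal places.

k=0: b·v=6.99×2.021=14.12679; √(2b)=3.73898; u=(14.12679+9.798)/3.73898=6.39874, w=(14.12679−9.798)/3.73898=1.15775
k=1: b·v=6.99×(-0.769)=-5.37531; √(2b)=3.73898; u=(-5.37531+(-4.872))/3.73898=-2.74067, w=(-5.37531−(-4.872))/3.73898=-0.13461
k=2: b·v=6.99×(-2.2)=-15.37800; √(2b)=3.73898; u=(-15.37800+(-38.092))/3.73898=-14.30068, w=(-15.37800−(-38.092))/3.73898=6.07491
k=3: b·v=6.99×0.169=1.18131; √(2b)=3.73898; u=(1.18131+13.013)/3.73898=3.79630, w=(1.18131−13.013)/3.73898=-3.16441

0: u=6.39874 w=1.15775
1: u=-2.74067 w=-0.13461
2: u=-14.30068 w=6.07491
3: u=3.79630 w=-3.16441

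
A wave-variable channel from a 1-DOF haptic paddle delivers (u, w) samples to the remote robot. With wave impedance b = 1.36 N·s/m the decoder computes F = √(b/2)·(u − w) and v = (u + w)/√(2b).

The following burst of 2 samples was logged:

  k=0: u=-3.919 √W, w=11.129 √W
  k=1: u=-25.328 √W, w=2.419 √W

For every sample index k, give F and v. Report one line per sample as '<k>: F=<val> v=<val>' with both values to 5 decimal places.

k=0: u−w=-15.04800, u+w=7.21000; √(b/2)=0.82462, √(2b)=1.64924; F=0.82462×(-15.048)=-12.40890, v=7.21000/1.64924=4.37170
k=1: u−w=-27.74700, u+w=-22.90900; √(b/2)=0.82462, √(2b)=1.64924; F=0.82462×(-27.747)=-22.88076, v=-22.90900/1.64924=-13.89062

0: F=-12.40890 v=4.37170
1: F=-22.88076 v=-13.89062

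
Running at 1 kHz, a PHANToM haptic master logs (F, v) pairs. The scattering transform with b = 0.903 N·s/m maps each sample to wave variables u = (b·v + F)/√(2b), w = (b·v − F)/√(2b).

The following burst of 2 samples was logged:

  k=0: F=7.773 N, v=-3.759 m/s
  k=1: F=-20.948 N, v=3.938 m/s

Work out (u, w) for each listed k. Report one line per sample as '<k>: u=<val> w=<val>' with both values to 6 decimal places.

0: u=3.258207 w=-8.309833
1: u=-12.941669 w=18.233849

k=0: b·v=0.903×(-3.759)=-3.394377; √(2b)=1.343875; u=(-3.394377+7.773)/1.343875=3.258207, w=(-3.394377−7.773)/1.343875=-8.309833
k=1: b·v=0.903×3.938=3.556014; √(2b)=1.343875; u=(3.556014+(-20.948))/1.343875=-12.941669, w=(3.556014−(-20.948))/1.343875=18.233849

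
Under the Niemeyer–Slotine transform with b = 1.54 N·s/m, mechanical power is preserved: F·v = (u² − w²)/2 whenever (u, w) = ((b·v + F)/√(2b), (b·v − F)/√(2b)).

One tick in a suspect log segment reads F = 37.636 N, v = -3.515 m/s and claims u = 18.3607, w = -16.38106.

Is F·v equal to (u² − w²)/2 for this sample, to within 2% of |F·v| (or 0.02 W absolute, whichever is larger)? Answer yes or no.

F·v = 37.636×(-3.515) = -132.29054 W.
(u² − w²)/2 = (337.11530 − 268.33913)/2 = 34.38809 W.
|Δ| = 166.67863;  2% of max(1, |F·v|) = 2.64581.

no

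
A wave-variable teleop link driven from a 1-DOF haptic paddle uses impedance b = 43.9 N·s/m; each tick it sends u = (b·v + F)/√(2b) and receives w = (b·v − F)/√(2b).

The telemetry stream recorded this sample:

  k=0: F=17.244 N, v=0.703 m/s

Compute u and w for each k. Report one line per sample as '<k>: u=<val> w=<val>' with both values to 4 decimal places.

k=0: b·v=43.9×0.703=30.8617; √(2b)=9.3702; u=(30.8617+17.244)/9.3702=5.1339, w=(30.8617−17.244)/9.3702=1.4533

0: u=5.1339 w=1.4533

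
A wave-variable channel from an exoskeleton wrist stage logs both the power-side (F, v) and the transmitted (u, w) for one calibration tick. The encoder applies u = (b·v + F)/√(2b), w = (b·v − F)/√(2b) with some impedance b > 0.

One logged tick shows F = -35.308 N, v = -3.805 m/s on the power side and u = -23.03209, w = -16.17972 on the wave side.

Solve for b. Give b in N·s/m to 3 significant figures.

u + w = -39.2118;  u + w = √(2b)·v, so √(2b) = -39.2118/(-3.805) = 10.3053.
b = (√(2b))²/2 = 106.2000/2 = 53.1000.
(Check via u − w = 2F/√(2b): u − w = -6.8524, 2F/√(2b) = -6.8524.)

b = 53.1 N·s/m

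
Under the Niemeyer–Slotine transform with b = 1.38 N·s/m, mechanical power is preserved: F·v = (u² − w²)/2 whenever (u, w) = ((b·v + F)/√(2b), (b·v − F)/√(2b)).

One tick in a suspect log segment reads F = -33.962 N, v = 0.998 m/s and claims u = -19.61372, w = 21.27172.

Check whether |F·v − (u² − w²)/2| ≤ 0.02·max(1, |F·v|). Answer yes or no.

F·v = (-33.962)×0.998 = -33.89408 W.
(u² − w²)/2 = (384.69801 − 452.48607)/2 = -33.89403 W.
|Δ| = 0.00005;  2% of max(1, |F·v|) = 0.67788.

yes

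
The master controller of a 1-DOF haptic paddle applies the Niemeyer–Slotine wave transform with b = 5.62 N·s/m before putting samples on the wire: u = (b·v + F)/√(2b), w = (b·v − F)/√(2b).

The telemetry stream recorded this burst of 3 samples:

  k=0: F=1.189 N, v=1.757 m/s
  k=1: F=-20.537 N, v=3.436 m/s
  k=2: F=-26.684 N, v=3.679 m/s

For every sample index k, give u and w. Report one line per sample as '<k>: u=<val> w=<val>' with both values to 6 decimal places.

k=0: b·v=5.62×1.757=9.874340; √(2b)=3.352611; u=(9.874340+1.189)/3.352611=3.299918, w=(9.874340−1.189)/3.352611=2.590620
k=1: b·v=5.62×3.436=19.310320; √(2b)=3.352611; u=(19.310320+(-20.537))/3.352611=-0.365888, w=(19.310320−(-20.537))/3.352611=11.885459
k=2: b·v=5.62×3.679=20.675980; √(2b)=3.352611; u=(20.675980+(-26.684))/3.352611=-1.792042, w=(20.675980−(-26.684))/3.352611=14.126298

0: u=3.299918 w=2.590620
1: u=-0.365888 w=11.885459
2: u=-1.792042 w=14.126298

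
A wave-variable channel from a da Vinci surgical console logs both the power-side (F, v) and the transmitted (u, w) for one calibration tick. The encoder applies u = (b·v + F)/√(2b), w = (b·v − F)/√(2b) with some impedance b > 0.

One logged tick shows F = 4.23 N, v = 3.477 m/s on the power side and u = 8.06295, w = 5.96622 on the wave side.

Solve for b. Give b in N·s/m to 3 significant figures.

u + w = 14.0292;  u + w = √(2b)·v, so √(2b) = 14.0292/3.477 = 4.0348.
b = (√(2b))²/2 = 16.2800/2 = 8.1400.
(Check via u − w = 2F/√(2b): u − w = 2.0967, 2F/√(2b) = 2.0967.)

b = 8.14 N·s/m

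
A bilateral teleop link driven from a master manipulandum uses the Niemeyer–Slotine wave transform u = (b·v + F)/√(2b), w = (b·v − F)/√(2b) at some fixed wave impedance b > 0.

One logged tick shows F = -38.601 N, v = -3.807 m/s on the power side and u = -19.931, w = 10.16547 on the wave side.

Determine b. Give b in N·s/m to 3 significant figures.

b = 3.29 N·s/m

u + w = -9.76553;  u + w = √(2b)·v, so √(2b) = -9.76553/(-3.807) = 2.56515.
b = (√(2b))²/2 = 6.58000/2 = 3.29000.
(Check via u − w = 2F/√(2b): u − w = -30.09647, 2F/√(2b) = -30.09647.)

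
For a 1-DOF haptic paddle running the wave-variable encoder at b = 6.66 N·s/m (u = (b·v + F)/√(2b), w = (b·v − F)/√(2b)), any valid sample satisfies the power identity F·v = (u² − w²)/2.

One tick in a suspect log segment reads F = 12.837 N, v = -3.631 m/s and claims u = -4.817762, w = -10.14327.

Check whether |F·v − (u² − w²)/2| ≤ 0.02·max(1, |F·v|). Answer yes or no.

F·v = 12.837×(-3.631) = -46.611147 W.
(u² − w²)/2 = (23.210831 − 102.885926)/2 = -39.837548 W.
|Δ| = 6.773599;  2% of max(1, |F·v|) = 0.932223.

no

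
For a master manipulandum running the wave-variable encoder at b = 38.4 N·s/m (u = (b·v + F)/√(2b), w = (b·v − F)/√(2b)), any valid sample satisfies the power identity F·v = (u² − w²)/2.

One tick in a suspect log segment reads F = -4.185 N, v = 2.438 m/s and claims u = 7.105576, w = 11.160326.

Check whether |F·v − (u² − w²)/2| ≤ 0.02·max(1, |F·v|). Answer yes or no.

no

F·v = (-4.185)×2.438 = -10.203030 W.
(u² − w²)/2 = (50.489210 − 124.552876)/2 = -37.031833 W.
|Δ| = 26.828803;  2% of max(1, |F·v|) = 0.204061.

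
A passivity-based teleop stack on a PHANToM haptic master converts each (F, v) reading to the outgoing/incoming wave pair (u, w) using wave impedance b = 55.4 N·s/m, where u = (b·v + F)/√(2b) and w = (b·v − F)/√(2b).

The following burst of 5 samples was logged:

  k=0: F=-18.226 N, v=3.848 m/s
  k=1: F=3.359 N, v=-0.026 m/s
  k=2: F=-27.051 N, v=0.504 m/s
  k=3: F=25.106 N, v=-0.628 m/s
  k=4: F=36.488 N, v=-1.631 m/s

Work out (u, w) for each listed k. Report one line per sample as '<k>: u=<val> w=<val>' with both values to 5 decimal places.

0: u=18.52083 w=21.98382
1: u=0.18227 w=-0.45595
2: u=0.08271 w=5.22248
3: u=-0.92011 w=-5.69032
4: u=-5.11767 w=-12.05049

k=0: b·v=55.4×3.848=213.17920; √(2b)=10.52616; u=(213.17920+(-18.226))/10.52616=18.52083, w=(213.17920−(-18.226))/10.52616=21.98382
k=1: b·v=55.4×(-0.026)=-1.44040; √(2b)=10.52616; u=(-1.44040+3.359)/10.52616=0.18227, w=(-1.44040−3.359)/10.52616=-0.45595
k=2: b·v=55.4×0.504=27.92160; √(2b)=10.52616; u=(27.92160+(-27.051))/10.52616=0.08271, w=(27.92160−(-27.051))/10.52616=5.22248
k=3: b·v=55.4×(-0.628)=-34.79120; √(2b)=10.52616; u=(-34.79120+25.106)/10.52616=-0.92011, w=(-34.79120−25.106)/10.52616=-5.69032
k=4: b·v=55.4×(-1.631)=-90.35740; √(2b)=10.52616; u=(-90.35740+36.488)/10.52616=-5.11767, w=(-90.35740−36.488)/10.52616=-12.05049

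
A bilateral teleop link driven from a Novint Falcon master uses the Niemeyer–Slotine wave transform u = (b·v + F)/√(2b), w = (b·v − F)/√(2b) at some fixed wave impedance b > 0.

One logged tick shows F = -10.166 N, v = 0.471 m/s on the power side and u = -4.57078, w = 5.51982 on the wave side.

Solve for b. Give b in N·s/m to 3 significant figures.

b = 2.03 N·s/m

u + w = 0.94904;  u + w = √(2b)·v, so √(2b) = 0.94904/0.471 = 2.01495.
b = (√(2b))²/2 = 4.06001/2 = 2.03001.
(Check via u − w = 2F/√(2b): u − w = -10.09060, 2F/√(2b) = -10.09059.)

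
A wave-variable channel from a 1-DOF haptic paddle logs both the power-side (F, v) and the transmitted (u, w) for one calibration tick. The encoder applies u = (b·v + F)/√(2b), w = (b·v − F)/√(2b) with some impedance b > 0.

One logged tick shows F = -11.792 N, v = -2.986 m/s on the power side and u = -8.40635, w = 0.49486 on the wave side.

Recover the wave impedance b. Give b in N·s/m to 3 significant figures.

b = 3.51 N·s/m

u + w = -7.9115;  u + w = √(2b)·v, so √(2b) = -7.9115/(-2.986) = 2.6495.
b = (√(2b))²/2 = 7.0200/2 = 3.5100.
(Check via u − w = 2F/√(2b): u − w = -8.9012, 2F/√(2b) = -8.9012.)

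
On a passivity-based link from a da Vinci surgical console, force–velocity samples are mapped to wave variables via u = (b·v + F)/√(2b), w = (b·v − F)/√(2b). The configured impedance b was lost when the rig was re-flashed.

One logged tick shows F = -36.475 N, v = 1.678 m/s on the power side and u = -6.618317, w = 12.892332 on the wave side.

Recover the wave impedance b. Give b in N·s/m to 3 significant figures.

b = 6.99 N·s/m

u + w = 6.274015;  u + w = √(2b)·v, so √(2b) = 6.274015/1.678 = 3.738984.
b = (√(2b))²/2 = 13.980001/2 = 6.990000.
(Check via u − w = 2F/√(2b): u − w = -19.510649, 2F/√(2b) = -19.510648.)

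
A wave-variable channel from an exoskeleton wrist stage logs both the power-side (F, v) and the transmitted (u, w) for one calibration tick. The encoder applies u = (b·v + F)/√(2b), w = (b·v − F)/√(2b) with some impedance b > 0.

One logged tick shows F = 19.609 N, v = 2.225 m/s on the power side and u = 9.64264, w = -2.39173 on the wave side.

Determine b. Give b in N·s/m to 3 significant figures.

u + w = 7.2509;  u + w = √(2b)·v, so √(2b) = 7.2509/2.225 = 3.2588.
b = (√(2b))²/2 = 10.6200/2 = 5.3100.
(Check via u − w = 2F/√(2b): u − w = 12.0344, 2F/√(2b) = 12.0344.)

b = 5.31 N·s/m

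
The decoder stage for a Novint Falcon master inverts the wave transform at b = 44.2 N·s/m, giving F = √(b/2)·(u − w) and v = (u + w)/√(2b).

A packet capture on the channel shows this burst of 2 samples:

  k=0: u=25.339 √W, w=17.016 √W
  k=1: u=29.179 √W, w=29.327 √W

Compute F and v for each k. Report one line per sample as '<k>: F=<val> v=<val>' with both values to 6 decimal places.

0: F=39.126953 v=4.504832
1: F=-0.695757 v=6.222634

k=0: u−w=8.323000, u+w=42.355000; √(b/2)=4.701064, √(2b)=9.402127; F=4.701064×8.323=39.126953, v=42.355000/9.402127=4.504832
k=1: u−w=-0.148000, u+w=58.506000; √(b/2)=4.701064, √(2b)=9.402127; F=4.701064×(-0.148)=-0.695757, v=58.506000/9.402127=6.222634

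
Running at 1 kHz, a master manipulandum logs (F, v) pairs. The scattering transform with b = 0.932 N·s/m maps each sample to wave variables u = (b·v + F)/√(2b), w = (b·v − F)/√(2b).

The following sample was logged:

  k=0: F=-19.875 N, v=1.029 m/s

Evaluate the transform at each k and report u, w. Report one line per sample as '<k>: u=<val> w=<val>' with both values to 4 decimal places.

k=0: b·v=0.932×1.029=0.9590; √(2b)=1.3653; u=(0.9590+(-19.875))/1.3653=-13.8550, w=(0.9590−(-19.875))/1.3653=15.2599

0: u=-13.8550 w=15.2599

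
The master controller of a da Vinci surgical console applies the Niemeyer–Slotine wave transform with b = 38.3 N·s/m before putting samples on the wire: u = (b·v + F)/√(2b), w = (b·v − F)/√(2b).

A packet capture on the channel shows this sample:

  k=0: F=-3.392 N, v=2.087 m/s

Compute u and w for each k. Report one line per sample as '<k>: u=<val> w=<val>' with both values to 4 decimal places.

k=0: b·v=38.3×2.087=79.9321; √(2b)=8.7521; u=(79.9321+(-3.392))/8.7521=8.7453, w=(79.9321−(-3.392))/8.7521=9.5204

0: u=8.7453 w=9.5204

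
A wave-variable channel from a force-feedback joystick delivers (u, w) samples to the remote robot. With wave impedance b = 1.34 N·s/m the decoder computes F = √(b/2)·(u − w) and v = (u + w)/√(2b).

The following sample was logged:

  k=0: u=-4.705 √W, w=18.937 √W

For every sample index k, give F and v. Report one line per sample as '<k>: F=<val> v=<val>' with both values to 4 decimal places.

k=0: u−w=-23.6420, u+w=14.2320; √(b/2)=0.8185, √(2b)=1.6371; F=0.8185×(-23.642)=-19.3518, v=14.2320/1.6371=8.6936

0: F=-19.3518 v=8.6936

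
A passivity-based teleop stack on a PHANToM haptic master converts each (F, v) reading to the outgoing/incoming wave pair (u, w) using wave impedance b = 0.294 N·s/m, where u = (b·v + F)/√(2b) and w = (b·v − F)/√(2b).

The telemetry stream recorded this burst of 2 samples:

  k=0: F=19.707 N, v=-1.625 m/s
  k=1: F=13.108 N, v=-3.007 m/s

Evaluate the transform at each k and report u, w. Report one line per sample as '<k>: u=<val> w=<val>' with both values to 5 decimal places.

0: u=25.07689 w=-26.32296
1: u=15.94126 w=-18.24706

k=0: b·v=0.294×(-1.625)=-0.47775; √(2b)=0.76681; u=(-0.47775+19.707)/0.76681=25.07689, w=(-0.47775−19.707)/0.76681=-26.32296
k=1: b·v=0.294×(-3.007)=-0.88406; √(2b)=0.76681; u=(-0.88406+13.108)/0.76681=15.94126, w=(-0.88406−13.108)/0.76681=-18.24706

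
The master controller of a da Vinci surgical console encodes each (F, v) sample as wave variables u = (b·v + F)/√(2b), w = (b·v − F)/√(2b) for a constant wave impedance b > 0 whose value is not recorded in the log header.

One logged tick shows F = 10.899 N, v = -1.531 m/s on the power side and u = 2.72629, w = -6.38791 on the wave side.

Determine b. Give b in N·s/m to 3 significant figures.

b = 2.86 N·s/m

u + w = -3.6616;  u + w = √(2b)·v, so √(2b) = -3.6616/(-1.531) = 2.3917.
b = (√(2b))²/2 = 5.7200/2 = 2.8600.
(Check via u − w = 2F/√(2b): u − w = 9.1142, 2F/√(2b) = 9.1142.)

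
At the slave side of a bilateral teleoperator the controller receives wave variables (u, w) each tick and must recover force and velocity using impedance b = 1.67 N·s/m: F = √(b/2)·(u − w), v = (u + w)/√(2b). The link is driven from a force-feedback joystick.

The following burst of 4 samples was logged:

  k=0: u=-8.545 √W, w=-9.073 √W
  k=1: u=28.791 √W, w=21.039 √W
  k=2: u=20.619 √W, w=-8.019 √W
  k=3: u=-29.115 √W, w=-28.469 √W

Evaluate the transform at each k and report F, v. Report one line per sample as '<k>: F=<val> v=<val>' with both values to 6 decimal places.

0: F=0.482478 v=-9.640141
1: F=7.083648 v=27.265763
2: F=26.168927 v=6.894413
3: F=-0.590304 v=-31.508563

k=0: u−w=0.528000, u+w=-17.618000; √(b/2)=0.913783, √(2b)=1.827567; F=0.913783×0.528=0.482478, v=-17.618000/1.827567=-9.640141
k=1: u−w=7.752000, u+w=49.830000; √(b/2)=0.913783, √(2b)=1.827567; F=0.913783×7.752=7.083648, v=49.830000/1.827567=27.265763
k=2: u−w=28.638000, u+w=12.600000; √(b/2)=0.913783, √(2b)=1.827567; F=0.913783×28.638=26.168927, v=12.600000/1.827567=6.894413
k=3: u−w=-0.646000, u+w=-57.584000; √(b/2)=0.913783, √(2b)=1.827567; F=0.913783×(-0.646)=-0.590304, v=-57.584000/1.827567=-31.508563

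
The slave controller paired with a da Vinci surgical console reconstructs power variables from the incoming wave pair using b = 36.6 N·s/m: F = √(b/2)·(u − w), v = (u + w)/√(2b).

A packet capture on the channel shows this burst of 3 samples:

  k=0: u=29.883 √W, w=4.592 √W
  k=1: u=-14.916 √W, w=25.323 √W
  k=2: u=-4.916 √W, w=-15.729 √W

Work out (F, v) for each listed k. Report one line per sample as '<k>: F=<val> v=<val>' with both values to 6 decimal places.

0: F=108.191103 v=4.029477
1: F=-172.136403 v=1.216382
2: F=46.256391 v=-2.413011

k=0: u−w=25.291000, u+w=34.475000; √(b/2)=4.277850, √(2b)=8.555700; F=4.277850×25.291=108.191103, v=34.475000/8.555700=4.029477
k=1: u−w=-40.239000, u+w=10.407000; √(b/2)=4.277850, √(2b)=8.555700; F=4.277850×(-40.239)=-172.136403, v=10.407000/8.555700=1.216382
k=2: u−w=10.813000, u+w=-20.645000; √(b/2)=4.277850, √(2b)=8.555700; F=4.277850×10.813=46.256391, v=-20.645000/8.555700=-2.413011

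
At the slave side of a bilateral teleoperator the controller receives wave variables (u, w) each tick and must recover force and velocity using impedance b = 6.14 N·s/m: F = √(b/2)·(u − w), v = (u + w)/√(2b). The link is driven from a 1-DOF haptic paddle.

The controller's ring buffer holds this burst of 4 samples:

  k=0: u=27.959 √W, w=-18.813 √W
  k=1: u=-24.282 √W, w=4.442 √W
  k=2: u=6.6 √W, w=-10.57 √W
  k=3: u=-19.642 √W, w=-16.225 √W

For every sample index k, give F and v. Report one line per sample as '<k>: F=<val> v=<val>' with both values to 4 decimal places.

0: F=81.9512 v=2.6099
1: F=-50.3285 v=-5.6616
2: F=30.0843 v=-1.1329
3: F=-5.9871 v=-10.2352

k=0: u−w=46.7720, u+w=9.1460; √(b/2)=1.7521, √(2b)=3.5043; F=1.7521×46.772=81.9512, v=9.1460/3.5043=2.6099
k=1: u−w=-28.7240, u+w=-19.8400; √(b/2)=1.7521, √(2b)=3.5043; F=1.7521×(-28.724)=-50.3285, v=-19.8400/3.5043=-5.6616
k=2: u−w=17.1700, u+w=-3.9700; √(b/2)=1.7521, √(2b)=3.5043; F=1.7521×17.17=30.0843, v=-3.9700/3.5043=-1.1329
k=3: u−w=-3.4170, u+w=-35.8670; √(b/2)=1.7521, √(2b)=3.5043; F=1.7521×(-3.417)=-5.9871, v=-35.8670/3.5043=-10.2352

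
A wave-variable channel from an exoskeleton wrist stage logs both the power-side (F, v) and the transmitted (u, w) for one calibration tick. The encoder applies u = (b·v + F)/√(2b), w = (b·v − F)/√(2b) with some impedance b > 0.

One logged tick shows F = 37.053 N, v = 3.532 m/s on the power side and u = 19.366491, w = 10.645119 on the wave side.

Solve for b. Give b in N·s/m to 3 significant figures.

b = 36.1 N·s/m

u + w = 30.011610;  u + w = √(2b)·v, so √(2b) = 30.011610/3.532 = 8.497058.
b = (√(2b))²/2 = 72.200000/2 = 36.100000.
(Check via u − w = 2F/√(2b): u − w = 8.721372, 2F/√(2b) = 8.721371.)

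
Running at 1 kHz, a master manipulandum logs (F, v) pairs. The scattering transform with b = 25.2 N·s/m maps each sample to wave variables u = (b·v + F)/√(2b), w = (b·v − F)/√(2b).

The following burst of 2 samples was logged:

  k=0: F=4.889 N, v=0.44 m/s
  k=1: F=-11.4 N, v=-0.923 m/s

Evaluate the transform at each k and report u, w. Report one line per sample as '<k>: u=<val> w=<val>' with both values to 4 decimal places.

k=0: b·v=25.2×0.44=11.0880; √(2b)=7.0993; u=(11.0880+4.889)/7.0993=2.2505, w=(11.0880−4.889)/7.0993=0.8732
k=1: b·v=25.2×(-0.923)=-23.2596; √(2b)=7.0993; u=(-23.2596+(-11.4))/7.0993=-4.8821, w=(-23.2596−(-11.4))/7.0993=-1.6705

0: u=2.2505 w=0.8732
1: u=-4.8821 w=-1.6705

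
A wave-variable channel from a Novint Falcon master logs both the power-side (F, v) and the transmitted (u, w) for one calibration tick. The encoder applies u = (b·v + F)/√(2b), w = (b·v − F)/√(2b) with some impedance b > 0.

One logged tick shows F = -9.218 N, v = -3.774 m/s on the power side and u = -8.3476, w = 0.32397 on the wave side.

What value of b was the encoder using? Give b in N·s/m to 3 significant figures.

u + w = -8.02363;  u + w = √(2b)·v, so √(2b) = -8.02363/(-3.774) = 2.12603.
b = (√(2b))²/2 = 4.52000/2 = 2.26000.
(Check via u − w = 2F/√(2b): u − w = -8.67157, 2F/√(2b) = -8.67157.)

b = 2.26 N·s/m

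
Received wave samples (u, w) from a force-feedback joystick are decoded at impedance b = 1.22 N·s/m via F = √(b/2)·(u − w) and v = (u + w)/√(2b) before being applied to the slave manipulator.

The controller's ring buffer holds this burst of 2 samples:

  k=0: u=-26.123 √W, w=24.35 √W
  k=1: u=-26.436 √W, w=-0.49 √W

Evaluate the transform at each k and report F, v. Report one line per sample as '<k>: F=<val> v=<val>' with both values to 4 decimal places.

k=0: u−w=-50.4730, u+w=-1.7730; √(b/2)=0.7810, √(2b)=1.5620; F=0.7810×(-50.473)=-39.4207, v=-1.7730/1.5620=-1.1350
k=1: u−w=-25.9460, u+w=-26.9260; √(b/2)=0.7810, √(2b)=1.5620; F=0.7810×(-25.946)=-20.2645, v=-26.9260/1.5620=-17.2376

0: F=-39.4207 v=-1.1350
1: F=-20.2645 v=-17.2376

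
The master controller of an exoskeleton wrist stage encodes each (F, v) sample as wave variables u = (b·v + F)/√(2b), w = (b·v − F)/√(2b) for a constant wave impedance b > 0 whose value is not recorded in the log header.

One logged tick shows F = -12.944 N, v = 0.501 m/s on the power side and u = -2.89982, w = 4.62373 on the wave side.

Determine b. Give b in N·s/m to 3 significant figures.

u + w = 1.7239;  u + w = √(2b)·v, so √(2b) = 1.7239/0.501 = 3.4409.
b = (√(2b))²/2 = 11.8401/2 = 5.9200.
(Check via u − w = 2F/√(2b): u − w = -7.5236, 2F/√(2b) = -7.5235.)

b = 5.92 N·s/m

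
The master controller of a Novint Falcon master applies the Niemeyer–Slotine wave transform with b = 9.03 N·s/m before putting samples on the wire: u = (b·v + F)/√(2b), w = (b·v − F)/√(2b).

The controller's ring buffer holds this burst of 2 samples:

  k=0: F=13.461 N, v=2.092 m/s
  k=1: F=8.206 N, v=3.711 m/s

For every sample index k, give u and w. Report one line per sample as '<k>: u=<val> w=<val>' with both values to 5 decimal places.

0: u=7.61271 w=1.27768
1: u=9.81629 w=5.95437

k=0: b·v=9.03×2.092=18.89076; √(2b)=4.24971; u=(18.89076+13.461)/4.24971=7.61271, w=(18.89076−13.461)/4.24971=1.27768
k=1: b·v=9.03×3.711=33.51033; √(2b)=4.24971; u=(33.51033+8.206)/4.24971=9.81629, w=(33.51033−8.206)/4.24971=5.95437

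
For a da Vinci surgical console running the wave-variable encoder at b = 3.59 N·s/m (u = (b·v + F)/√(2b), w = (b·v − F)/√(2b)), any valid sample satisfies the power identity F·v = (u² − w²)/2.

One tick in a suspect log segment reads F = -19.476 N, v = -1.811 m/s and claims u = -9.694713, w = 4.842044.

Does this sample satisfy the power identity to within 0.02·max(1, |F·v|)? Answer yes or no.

F·v = (-19.476)×(-1.811) = 35.271036 W.
(u² − w²)/2 = (93.987460 − 23.445390)/2 = 35.271035 W.
|Δ| = 0.000001;  2% of max(1, |F·v|) = 0.705421.

yes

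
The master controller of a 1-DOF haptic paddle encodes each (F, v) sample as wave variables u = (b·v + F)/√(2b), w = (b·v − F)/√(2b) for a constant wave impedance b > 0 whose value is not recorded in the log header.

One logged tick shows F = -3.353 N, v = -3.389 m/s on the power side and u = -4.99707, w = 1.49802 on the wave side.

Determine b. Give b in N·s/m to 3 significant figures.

u + w = -3.49905;  u + w = √(2b)·v, so √(2b) = -3.49905/(-3.389) = 1.03247.
b = (√(2b))²/2 = 1.06600/2 = 0.53300.
(Check via u − w = 2F/√(2b): u − w = -6.49509, 2F/√(2b) = -6.49509.)

b = 0.533 N·s/m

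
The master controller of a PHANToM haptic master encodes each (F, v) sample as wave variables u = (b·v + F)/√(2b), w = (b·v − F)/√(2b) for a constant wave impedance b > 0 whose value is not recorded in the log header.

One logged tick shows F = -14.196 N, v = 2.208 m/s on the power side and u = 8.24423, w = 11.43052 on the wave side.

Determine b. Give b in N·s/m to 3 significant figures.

b = 39.7 N·s/m

u + w = 19.6747;  u + w = √(2b)·v, so √(2b) = 19.6747/2.208 = 8.9107.
b = (√(2b))²/2 = 79.4000/2 = 39.7000.
(Check via u − w = 2F/√(2b): u − w = -3.1863, 2F/√(2b) = -3.1863.)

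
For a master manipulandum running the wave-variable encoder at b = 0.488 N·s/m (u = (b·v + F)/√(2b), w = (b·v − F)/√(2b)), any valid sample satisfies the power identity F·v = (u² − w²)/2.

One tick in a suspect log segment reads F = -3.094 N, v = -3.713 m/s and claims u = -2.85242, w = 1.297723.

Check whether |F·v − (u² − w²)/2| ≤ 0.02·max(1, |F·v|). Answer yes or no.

F·v = (-3.094)×(-3.713) = 11.488022 W.
(u² − w²)/2 = (8.136300 − 1.684085)/2 = 3.226107 W.
|Δ| = 8.261915;  2% of max(1, |F·v|) = 0.229760.

no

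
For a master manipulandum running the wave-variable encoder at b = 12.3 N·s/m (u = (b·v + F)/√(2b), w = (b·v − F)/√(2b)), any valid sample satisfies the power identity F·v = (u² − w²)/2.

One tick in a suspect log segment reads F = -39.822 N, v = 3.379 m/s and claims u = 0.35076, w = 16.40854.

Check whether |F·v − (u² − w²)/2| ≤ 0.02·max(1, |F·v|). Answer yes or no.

yes

F·v = (-39.822)×3.379 = -134.55854 W.
(u² − w²)/2 = (0.12303 − 269.24018)/2 = -134.55858 W.
|Δ| = 0.00004;  2% of max(1, |F·v|) = 2.69117.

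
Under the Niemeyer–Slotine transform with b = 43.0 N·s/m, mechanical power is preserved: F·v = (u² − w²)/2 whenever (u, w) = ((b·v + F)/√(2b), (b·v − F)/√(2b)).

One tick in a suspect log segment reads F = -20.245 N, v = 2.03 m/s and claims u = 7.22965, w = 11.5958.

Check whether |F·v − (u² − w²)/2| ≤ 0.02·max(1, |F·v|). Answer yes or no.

F·v = (-20.245)×2.03 = -41.09735 W.
(u² − w²)/2 = (52.26784 − 134.46258)/2 = -41.09737 W.
|Δ| = 0.00002;  2% of max(1, |F·v|) = 0.82195.

yes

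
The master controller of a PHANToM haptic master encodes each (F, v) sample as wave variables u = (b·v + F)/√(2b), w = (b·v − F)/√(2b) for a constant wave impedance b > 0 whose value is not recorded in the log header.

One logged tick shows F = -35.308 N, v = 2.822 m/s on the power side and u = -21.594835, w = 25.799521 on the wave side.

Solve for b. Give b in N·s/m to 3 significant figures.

u + w = 4.204686;  u + w = √(2b)·v, so √(2b) = 4.204686/2.822 = 1.489967.
b = (√(2b))²/2 = 2.220001/2 = 1.110000.
(Check via u − w = 2F/√(2b): u − w = -47.394356, 2F/√(2b) = -47.394348.)

b = 1.11 N·s/m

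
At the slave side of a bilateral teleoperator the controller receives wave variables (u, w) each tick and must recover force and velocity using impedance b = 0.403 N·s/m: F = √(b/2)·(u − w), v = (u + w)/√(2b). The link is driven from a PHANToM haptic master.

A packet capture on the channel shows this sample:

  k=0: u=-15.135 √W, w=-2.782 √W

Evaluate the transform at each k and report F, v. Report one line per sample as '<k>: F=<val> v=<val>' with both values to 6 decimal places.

0: F=-5.545107 v=-19.957116

k=0: u−w=-12.353000, u+w=-17.917000; √(b/2)=0.448888, √(2b)=0.897775; F=0.448888×(-12.353)=-5.545107, v=-17.917000/0.897775=-19.957116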